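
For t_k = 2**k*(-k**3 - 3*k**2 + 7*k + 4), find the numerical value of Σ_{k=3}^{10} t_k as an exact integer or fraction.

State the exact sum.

Σ = -1964040

Ratio r(k) = 2*(k**3 + 6*k**2 + 2*k - 7)/(k**3 + 3*k**2 - 7*k - 4).
Gosper form: A/B · C(k+1)/C(k) with A=2, B=1, C=k**3 + 3*k**2 - 7*k - 4.
Set up (2)·f(k+1) − (1)·f(k) − (k**3 + 3*k**2 - 7*k - 4) = 0.
From deg A=0, deg B=0, deg C=3: d=3.
A polynomial solution: f(k) = k**3 - 3*k**2 - k + 2.
Certificate R = B(k−1)f/C = (k**3 - 3*k**2 - k + 2)/(k**3 + 3*k**2 - 7*k - 4) gives s_k = 2**k*(-k**3 + 3*k**2 + k - 2).
Verify: 2**k*(-k**3 - 3*k**2 + 7*k + 4) matches t_k.
Sum = s_(11) − s_(3); s_(11) = -1964032, s_(3) = 8 ⇒ -1964040.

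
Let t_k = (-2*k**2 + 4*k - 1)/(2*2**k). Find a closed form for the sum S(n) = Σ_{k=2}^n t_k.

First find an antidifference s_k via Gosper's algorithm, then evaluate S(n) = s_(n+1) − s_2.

S(n) = 2**(-n - 2)*(-11*2**n + 4*n**2 + 8*n + 10)

Compute t_(k+1)/t_k: get (2*k**2 - 1)/(2*(2*k**2 - 4*k + 1)).
Normal form (A,B,C) = (1/2, 1, k**2 - 2*k + 1/2).
Key eq: (1/2)·f(k+1) = (1)·f(k) + (k**2 - 2*k + 1/2).
From deg A=0, deg B=0, deg C=2: d=2.
Coefficient equations give f(k) = -2*k**2 - 3.
Certificate R = B(k−1)f/C = -2*(2*k**2 + 3)/(2*k**2 - 4*k + 1) gives s_k = (2*k**2 + 3)/2**k.
Verify: (-2*k**2 + 4*k - 1)/(2*2**k) matches t_k.
Σ_(k=2)^n t_k = s_(n+1) − s_(2) = (2**(-n - 1)*(2*n**2 + 4*n + 5)) − (11/4), i.e. 2**(-n - 2)*(-11*2**n + 4*n**2 + 8*n + 10).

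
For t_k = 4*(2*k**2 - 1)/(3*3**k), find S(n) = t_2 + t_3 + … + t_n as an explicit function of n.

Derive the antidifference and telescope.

r(k) = (2*(k + 1)**2 - 1)/(3*(2*k**2 - 1)) after simplifying.
Normal form (A,B,C) = (1/3, 1, k**2 - 1/2).
Set up (1/3)·f(k+1) − (1)·f(k) − (k**2 - 1/2) = 0.
deg f ≤ 2 (via 0,0,2).
Coefficient equations give f(k) = -3*(2*k**2 + 2*k + 1)/4.
Get s_k = R·t_k = 2*(-2*k**2 - 2*k - 1)/3**k with R(k) = B(k−1)f(k)/C(k) = -3*(2*k**2 + 2*k + 1)/(2*(2*k**2 - 1)).
Verify: 4*(2*k**2 - 1)/(3*3**k) matches t_k.
Evaluate: s_(n+1) = 2*3**(-n - 1)*(-2*n**2 - 6*n - 5); subtract s_(2) = -26/9 ⇒ S(n) = 2*3**(-n - 2)*(13*3**n - 6*n**2 - 18*n - 15).

S(n) = 2*3**(-n - 2)*(13*3**n - 6*n**2 - 18*n - 15)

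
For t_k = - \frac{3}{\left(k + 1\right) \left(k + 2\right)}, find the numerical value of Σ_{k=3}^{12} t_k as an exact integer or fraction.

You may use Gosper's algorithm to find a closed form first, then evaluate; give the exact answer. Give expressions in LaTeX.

r(k) = (k + 1)/(k + 3) after simplifying.
So A=k + 1 and B=k + 3, with C=1.
Key eq: (k + 1)·f(k+1) = (k + 2)·f(k) + (1).
d = 1 from the (1,1,0) case.
Solving with deg f ≤ 1: f(k) = k.
So s_k = (B(k−1)f/C)·t_k = (k*(k + 2))·t_k = -3*k/(k + 1).
Check: Δs_k = -3/(k**2 + 3*k + 2). ✓
Sum = s_(13) − s_(3); s_(13) = -39/14, s_(3) = -9/4 ⇒ -15/28.

Σ = -15/28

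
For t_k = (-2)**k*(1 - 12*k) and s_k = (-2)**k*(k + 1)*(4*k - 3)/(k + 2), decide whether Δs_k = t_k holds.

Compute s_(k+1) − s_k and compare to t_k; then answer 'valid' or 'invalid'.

s_(k+1) = (-2)**(k + 1)*(k + 2)*(4*k + 1)/(k + 3)
s_(k+1) − s_k = (-2)**k*(-12*k**3 - 47*k**2 - 40*k + 1)/(k**2 + 5*k + 6)
(s_(k+1) − s_k) − t_k = (-2)**k*(12*k**2 + 27*k - 5)/(k**2 + 5*k + 6)

Invalid: residual (-2)**k*(12*k**2 + 27*k - 5)/(k**2 + 5*k + 6) ≠ 0.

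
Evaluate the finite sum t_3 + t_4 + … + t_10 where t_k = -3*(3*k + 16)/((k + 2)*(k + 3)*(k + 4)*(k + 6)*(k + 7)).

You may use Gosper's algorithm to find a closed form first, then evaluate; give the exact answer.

r(k) = (k + 2)*(k + 6)*(3*k + 19)/((k + 5)*(k + 8)*(3*k + 16)) after simplifying.
Normal form (A,B,C) = (k + 2, k + 8, k**2 + 31*k/3 + 80/3).
Key eq: (k + 2)·f(k+1) = (k + 7)·f(k) + (k**2 + 31*k/3 + 80/3).
d = 5 from the (1,1,2) case.
Solve for f: f(k) = k*(k + 4)*(k + 5)*(k**2 + 11*k + 36)/108 (degree 5 ≤ 5).
R(k) = B(k−1)·f(k)/C(k) = k*(k + 4)*(k + 7)*(k**2 + 11*k + 36)/(36*(3*k + 16)); s_k = R·t_k = k*(-k**2 - 11*k - 36)/(12*(k**3 + 11*k**2 + 36*k + 36)).
Verify: 3*(-3*k - 16)/(k**5 + 22*k**4 + 185*k**3 + 740*k**2 + 1404*k + 1008) matches t_k.
Telescoping: Σ = s_(11) − s_(3) = -1529/18564 − (-13/180) = -706/69615.

Σ = -706/69615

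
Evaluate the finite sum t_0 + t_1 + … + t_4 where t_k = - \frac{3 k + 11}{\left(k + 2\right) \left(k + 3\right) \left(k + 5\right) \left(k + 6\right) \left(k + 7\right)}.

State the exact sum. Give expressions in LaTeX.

t_(k+1)/t_k = (k + 2)*(k + 5)*(3*k + 14)/((k + 4)*(k + 8)*(3*k + 11)).
Gosper form: A/B · C(k+1)/C(k) with A=k + 2, B=k + 8, C=k**2 + 23*k/3 + 44/3.
Key eq: (k + 2)·f(k+1) = (k + 7)·f(k) + (k**2 + 23*k/3 + 44/3).
Bound: deg f ≤ 5.
Match coefficients ⇒ f(k) = k*(k + 3)*(k + 4)*(k**2 + 13*k + 52)/180.
Get s_k = R·t_k = k*(-k**2 - 13*k - 52)/(60*(k**3 + 13*k**2 + 52*k + 60)) with R(k) = B(k−1)f(k)/C(k) = k*(k + 3)*(k + 7)*(k**2 + 13*k + 52)/(60*(3*k + 11)).
Verify: (-3*k - 11)/(k**5 + 23*k**4 + 203*k**3 + 853*k**2 + 1692*k + 1260) matches t_k.
Σ_(k=0)^(4) t_k = s_(5) − s_(0) = -71/4620 − (0) = -71/4620.

Σ = -71/4620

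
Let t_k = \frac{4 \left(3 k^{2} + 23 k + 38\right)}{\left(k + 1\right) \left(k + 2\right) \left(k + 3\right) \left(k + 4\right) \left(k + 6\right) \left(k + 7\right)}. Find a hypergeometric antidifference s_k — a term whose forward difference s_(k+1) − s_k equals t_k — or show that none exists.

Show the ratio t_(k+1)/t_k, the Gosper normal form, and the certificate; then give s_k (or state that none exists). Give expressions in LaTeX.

s_k = \frac{2 k \left(k^{2} + 10 k + 27\right)}{9 \left(k^{3} + 10 k^{2} + 27 k + 18\right)}

Compute t_(k+1)/t_k: get (k + 1)*(k + 6)*(23*k + 3*(k + 1)**2 + 61)/((k + 5)*(k + 8)*(3*k**2 + 23*k + 38)).
Factor: A=k + 1; B=k + 8; C=k**3 + 38*k**2/3 + 51*k + 190/3.
Key eq: (k + 1)·f(k+1) = (k + 7)·f(k) + (k**3 + 38*k**2/3 + 51*k + 190/3).
Bound: deg f ≤ 6.
Solving with deg f ≤ 6: f(k) = k*(k + 2)*(k + 4)*(k + 5)*(k**2 + 10*k + 27)/54.
Get s_k = R·t_k = 2*k*(k**2 + 10*k + 27)/(9*(k**3 + 10*k**2 + 27*k + 18)) with R(k) = B(k−1)f(k)/C(k) = k*(k + 2)*(k + 4)*(k + 7)*(k**2 + 10*k + 27)/(18*(3*k**2 + 23*k + 38)).
Verify: 4*(3*k**2 + 23*k + 38)/(k**6 + 23*k**5 + 207*k**4 + 925*k**3 + 2144*k**2 + 2412*k + 1008) matches t_k.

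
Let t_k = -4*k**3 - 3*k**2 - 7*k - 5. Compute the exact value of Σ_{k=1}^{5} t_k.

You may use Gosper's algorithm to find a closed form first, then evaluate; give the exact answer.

Σ = -1195

The ratio is (4*k**3 + 15*k**2 + 25*k + 19)/(4*k**3 + 3*k**2 + 7*k + 5).
Gosper form: A/B · C(k+1)/C(k) with A=1, B=1, C=k**3 + 3*k**2/4 + 7*k/4 + 5/4.
Solve (1)·f(k+1) − (1)·f(k) = k**3 + 3*k**2/4 + 7*k/4 + 5/4.
d = 4 from the (0,0,3) case.
Solving with deg f ≤ 4: f(k) = k*(k**3 - k**2 + 3*k + 2)/4.
Get s_k = R·t_k = k*(-k**3 + k**2 - 3*k - 2) with R(k) = B(k−1)f(k)/C(k) = k*(k**3 - k**2 + 3*k + 2)/(4*k**3 + 3*k**2 + 7*k + 5).
Check: Δs_k = -4*k**3 - 3*k**2 - 7*k - 5. ✓
Σ_(k=1)^(5) t_k = s_(6) − s_(1) = -1200 − (-5) = -1195.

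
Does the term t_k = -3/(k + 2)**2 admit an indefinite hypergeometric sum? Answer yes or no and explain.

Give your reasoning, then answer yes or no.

t_(k+1)/t_k = (k + 2)**2/(k + 3)**2.
A = k**2 + 4*k + 4, B = k**2 + 6*k + 9, C = 1.
Solve (k**2 + 4*k + 4)·f(k+1) − (k**2 + 4*k + 4)·f(k) = 1.
Bound: deg f ≤ 0.
Write f(k) = c0. Then LHS − RHS = -1, requiring -1 = 0: contradictory. No certificate.

No — key equation has no polynomial f.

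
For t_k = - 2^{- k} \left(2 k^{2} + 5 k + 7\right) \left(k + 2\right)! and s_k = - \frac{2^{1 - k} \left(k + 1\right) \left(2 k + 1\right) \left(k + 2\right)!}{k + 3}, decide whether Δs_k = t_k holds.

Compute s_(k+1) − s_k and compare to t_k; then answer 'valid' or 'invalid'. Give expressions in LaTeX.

Invalid: residual \frac{2^{1 - k} \left(2 k^{3} + 11 k^{2} + 18 k + 19\right) \left(k + 2\right)!}{\left(k + 3\right) \left(k + 4\right)} ≠ 0.

s_(k+1) = -(k + 2)*(2*k + 3)*factorial(k + 3)/(2**k*(k + 4))
s_(k+1) − s_k = -(2*k**4 + 15*k**3 + 44*k**2 + 73*k + 46)*factorial(k + 2)/(2**k*(k + 3)*(k + 4))
(s_(k+1) − s_k) − t_k = 2**(1 - k)*(2*k**3 + 11*k**2 + 18*k + 19)*factorial(k + 2)/((k + 3)*(k + 4))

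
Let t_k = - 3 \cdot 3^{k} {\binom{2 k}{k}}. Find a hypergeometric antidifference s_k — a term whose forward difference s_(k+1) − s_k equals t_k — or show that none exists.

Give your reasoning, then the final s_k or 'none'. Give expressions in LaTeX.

no hypergeometric antidifference exists

r(k) = 6*(2*k + 1)/(k + 1) after simplifying.
Gosper form: A/B · C(k+1)/C(k) with A=12*k + 6, B=k + 1, C=1.
Key eq: (12*k + 6)·f(k+1) = (k)·f(k) + (1).
Degrees (1,1,0) ⇒ d ≤ -1.
Bound -1 < 0, so the key equation has no polynomial solution.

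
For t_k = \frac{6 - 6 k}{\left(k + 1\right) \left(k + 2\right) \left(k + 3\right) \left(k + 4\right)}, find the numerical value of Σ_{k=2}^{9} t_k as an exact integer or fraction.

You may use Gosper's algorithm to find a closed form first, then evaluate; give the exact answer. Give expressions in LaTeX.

Step 1: r(k) = k*(k + 1)/((k - 1)*(k + 5)).
Factor: A=k + 1; B=k + 5; C=k - 1.
Key eq: (k + 1)·f(k+1) = (k + 4)·f(k) + (k - 1).
d = 3 from the (1,1,1) case.
Solving with deg f ≤ 3: f(k) = -k*(k**2 + 6*k + 29)/36.
Get s_k = R·t_k = k*(k**2 + 6*k + 29)/(6*(k + 1)*(k + 2)*(k + 3)) with R(k) = B(k−1)f(k)/C(k) = -k*(k + 4)*(k**2 + 6*k + 29)/(36*(k - 1)).
Verify: 6*(1 - k)/(k**4 + 10*k**3 + 35*k**2 + 50*k + 24) matches t_k.
Σ_(k=2)^(9) t_k = s_(10) − s_(2) = 105/572 − (1/4) = -19/286.

Σ = -19/286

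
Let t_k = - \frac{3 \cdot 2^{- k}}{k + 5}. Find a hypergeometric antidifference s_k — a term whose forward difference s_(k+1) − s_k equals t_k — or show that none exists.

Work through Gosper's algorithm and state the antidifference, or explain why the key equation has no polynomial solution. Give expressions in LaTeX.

no hypergeometric antidifference exists

Step 1: r(k) = (k + 5)/(2*(k + 6)).
Factor: A=k/2 + 5/2; B=k + 6; C=1.
f must satisfy (k/2 + 5/2)·f(k+1) − (k + 5)·f(k) = 1.
deg f ≤ -1 (via 1,1,0).
Negative degree bound (-1): no f exists, t_k not Gosper-summable.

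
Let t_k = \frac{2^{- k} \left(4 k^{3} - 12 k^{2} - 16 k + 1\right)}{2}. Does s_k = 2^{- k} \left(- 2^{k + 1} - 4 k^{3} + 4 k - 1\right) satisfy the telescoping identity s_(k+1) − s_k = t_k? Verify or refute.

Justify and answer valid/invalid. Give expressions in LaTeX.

s_(k+1) = (-4*2**k + 4*k - 4*(k + 1)**3 + 3)/(2*2**k)
s_(k+1) − s_k = (4*k**3 - 12*k**2 - 16*k + 1)/(2*2**k)
(s_(k+1) − s_k) − t_k = 0

Valid — Δs_k = t_k.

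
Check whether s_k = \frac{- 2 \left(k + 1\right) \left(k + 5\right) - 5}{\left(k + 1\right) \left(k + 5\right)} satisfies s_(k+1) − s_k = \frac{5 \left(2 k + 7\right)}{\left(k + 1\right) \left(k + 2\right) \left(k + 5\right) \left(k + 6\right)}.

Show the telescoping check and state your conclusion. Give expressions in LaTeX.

s_(k+1) = (-2*(k + 2)*(k + 6) - 5)/((k + 2)*(k + 6))
s_(k+1) − s_k = 5*(2*k + 7)/(k**4 + 14*k**3 + 65*k**2 + 112*k + 60)
(s_(k+1) − s_k) − t_k = 0

valid (s_(k+1) − s_k reduces to t_k)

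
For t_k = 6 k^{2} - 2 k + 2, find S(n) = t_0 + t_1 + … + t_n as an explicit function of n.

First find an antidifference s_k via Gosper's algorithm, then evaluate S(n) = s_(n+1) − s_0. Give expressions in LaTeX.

t_(k+1)/t_k = (-k + 3*(k + 1)**2)/(3*k**2 - k + 1).
Factor: A=1; B=1; C=k**2 - k/3 + 1/3.
Key eq: (1)·f(k+1) = (1)·f(k) + (k**2 - k/3 + 1/3).
Degrees (0,0,2) ⇒ d ≤ 3.
Coefficient equations give f(k) = k*(k**2 - 2*k + 2)/3.
Certificate R = B(k−1)f/C = k*(k**2 - 2*k + 2)/(3*k**2 - k + 1) gives s_k = 2*k*(k**2 - 2*k + 2).
Verify: 6*k**2 - 2*k + 2 matches t_k.
Evaluate: s_(n+1) = 2*n**3 + 2*n**2 + 2*n + 2; subtract s_(0) = 0 ⇒ S(n) = 2*n**3 + 2*n**2 + 2*n + 2.

S(n) = 2 n^{3} + 2 n^{2} + 2 n + 2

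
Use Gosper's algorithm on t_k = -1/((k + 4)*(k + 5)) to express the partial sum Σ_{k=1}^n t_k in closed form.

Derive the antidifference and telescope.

S(n) = -n/(5*n + 25)

The ratio is (k + 4)/(k + 6).
Take A(k)=k + 4, B(k)=k + 6, C(k)=1.
Key eq: (k + 4)·f(k+1) = (k + 5)·f(k) + (1).
Degrees (1,1,0) ⇒ d ≤ 1.
A polynomial solution: f(k) = k/4.
R(k) = B(k−1)·f(k)/C(k) = k*(k + 5)/4; s_k = R·t_k = -k/(4*k + 16).
Verify: -1/(k**2 + 9*k + 20) matches t_k.
Σ_(k=1)^n t_k = s_(n+1) − s_(1) = ((-n - 1)/(4*(n + 5))) − (-1/20), i.e. -n/(5*n + 25).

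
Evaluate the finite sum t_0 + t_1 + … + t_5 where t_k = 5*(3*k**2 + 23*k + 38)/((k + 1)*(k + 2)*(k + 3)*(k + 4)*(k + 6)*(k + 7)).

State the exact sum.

Σ = 205/756

t_(k+1)/t_k = (k + 1)*(k + 6)*(23*k + 3*(k + 1)**2 + 61)/((k + 5)*(k + 8)*(3*k**2 + 23*k + 38)).
Normal form (A,B,C) = (k + 1, k + 8, k**3 + 38*k**2/3 + 51*k + 190/3).
Key eq: (k + 1)·f(k+1) = (k + 7)·f(k) + (k**3 + 38*k**2/3 + 51*k + 190/3).
Bound: deg f ≤ 6.
Solve for f: f(k) = k*(k + 2)*(k + 4)*(k + 5)*(k**2 + 10*k + 27)/54 (degree 6 ≤ 6).
Then R = B(k−1)f/C = k*(k + 2)*(k + 4)*(k + 7)*(k**2 + 10*k + 27)/(18*(3*k**2 + 23*k + 38)), so s_k = R(k)·t_k = 5*k*(k**2 + 10*k + 27)/(18*(k**3 + 10*k**2 + 27*k + 18)).
s_(k+1) − s_k = 5*(3*k**2 + 23*k + 38)/(k**6 + 23*k**5 + 207*k**4 + 925*k**3 + 2144*k**2 + 2412*k + 1008) = t_k.
Σ_(k=0)^(5) t_k = s_(6) − s_(0) = 205/756 − (0) = 205/756.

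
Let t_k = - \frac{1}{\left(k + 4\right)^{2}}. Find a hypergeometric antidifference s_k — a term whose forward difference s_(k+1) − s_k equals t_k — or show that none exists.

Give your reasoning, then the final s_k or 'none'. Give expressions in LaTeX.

r(k) = (k + 4)**2/(k + 5)**2 after simplifying.
Normal form (A,B,C) = (k**2 + 8*k + 16, k**2 + 10*k + 25, 1).
Solve (k**2 + 8*k + 16)·f(k+1) − (k**2 + 8*k + 16)·f(k) = 1.
deg f ≤ 0 (via 2,2,0).
Write f(k) = c0. Then LHS − RHS = -1, requiring -1 = 0: contradictory. No certificate.

none (Gosper's algorithm certifies no s_k)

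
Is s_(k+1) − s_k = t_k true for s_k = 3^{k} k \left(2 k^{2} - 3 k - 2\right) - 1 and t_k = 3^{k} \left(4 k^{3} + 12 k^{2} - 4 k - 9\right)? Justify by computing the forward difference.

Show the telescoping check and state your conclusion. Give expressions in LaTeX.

Valid — Δs_k = t_k.

s_(k+1) = -3*3**k*(k + 1)*(3*k - 2*(k + 1)**2 + 5) - 1
s_(k+1) − s_k = 3**k*(4*k**3 + 12*k**2 - 4*k - 9)
(s_(k+1) − s_k) − t_k = 0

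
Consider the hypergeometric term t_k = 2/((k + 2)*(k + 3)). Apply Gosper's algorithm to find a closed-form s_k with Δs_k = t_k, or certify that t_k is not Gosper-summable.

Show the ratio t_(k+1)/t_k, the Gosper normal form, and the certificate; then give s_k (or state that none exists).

Ratio r(k) = (k + 2)/(k + 4).
A = k + 2, B = k + 4, C = 1.
Set up (k + 2)·f(k+1) − (k + 3)·f(k) − (1) = 0.
d = 1 from the (1,1,0) case.
Solve for f: f(k) = k/2 (degree 1 ≤ 1).
Get s_k = R·t_k = k/(k + 2) with R(k) = B(k−1)f(k)/C(k) = k*(k + 3)/2.
s_(k+1) − s_k = 2/(k**2 + 5*k + 6) = t_k.

s_k = k/(k + 2)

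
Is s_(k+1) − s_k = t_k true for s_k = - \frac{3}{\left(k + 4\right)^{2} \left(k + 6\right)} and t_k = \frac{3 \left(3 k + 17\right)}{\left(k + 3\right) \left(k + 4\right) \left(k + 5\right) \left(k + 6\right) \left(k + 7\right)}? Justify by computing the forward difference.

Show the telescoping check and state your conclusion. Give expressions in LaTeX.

Invalid: residual \frac{3 \left(- 4 k^{2} - 41 k - 103\right)}{k^{7} + 34 k^{6} + 490 k^{5} + 3880 k^{4} + 18229 k^{3} + 50806 k^{2} + 77760 k + 50400} ≠ 0.

s_(k+1) = -3/((k + 5)**2*(k + 7))
s_(k+1) − s_k = -3/((k + 5)**2*(k + 7)) + 3/((k + 4)**2*(k + 6))
(s_(k+1) − s_k) − t_k = 3*(-4*k**2 - 41*k - 103)/(k**7 + 34*k**6 + 490*k**5 + 3880*k**4 + 18229*k**3 + 50806*k**2 + 77760*k + 50400)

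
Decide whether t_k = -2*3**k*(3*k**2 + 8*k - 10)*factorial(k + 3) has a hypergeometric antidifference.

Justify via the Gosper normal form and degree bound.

r(k) = 3*(3*k**3 + 26*k**2 + 57*k + 4)/(3*k**2 + 8*k - 10) after simplifying.
So A=3*k + 12 and B=1, with C=k**2 + 8*k/3 - 10/3.
Need (3*k + 12)·f(k+1) − (1)·f(k) = k**2 + 8*k/3 - 10/3.
d = 1 from the (1,0,2) case.
A polynomial solution: f(k) = (k - 2)/3.
R(k) = B(k−1)·f(k)/C(k) = (k - 2)/(3*k**2 + 8*k - 10); s_k = R·t_k = -2*3**k*(k - 2)*factorial(k + 3).
Δs = -2*3**k*(3*k**2 + 8*k - 10)*factorial(k + 3), as required.

Yes. s_k = -2*3**k*(k - 2)*factorial(k + 3).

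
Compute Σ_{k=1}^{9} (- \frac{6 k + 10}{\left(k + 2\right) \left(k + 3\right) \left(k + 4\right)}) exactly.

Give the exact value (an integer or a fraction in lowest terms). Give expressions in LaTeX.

Σ = -25/26

The ratio is (k + 2)*(3*k + 8)/((k + 5)*(3*k + 5)).
A = k + 2, B = k + 5, C = k + 5/3.
Set up (k + 2)·f(k+1) − (k + 4)·f(k) − (k + 5/3) = 0.
d = 2 from the (1,1,1) case.
Coefficient equations give f(k) = k*(11*k + 19)/36.
Get s_k = R·t_k = -k*(11*k + 19)/(6*(k + 2)*(k + 3)) with R(k) = B(k−1)f(k)/C(k) = k*(k + 4)*(11*k + 19)/(12*(3*k + 5)).
Check: Δs_k = 2*(-3*k - 5)/(k**3 + 9*k**2 + 26*k + 24). ✓
Σ_(k=1)^(9) t_k = s_(10) − s_(1) = -215/156 − (-5/12) = -25/26.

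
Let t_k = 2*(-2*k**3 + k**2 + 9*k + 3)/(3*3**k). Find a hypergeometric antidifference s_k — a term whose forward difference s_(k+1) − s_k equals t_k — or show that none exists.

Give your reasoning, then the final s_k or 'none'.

s_k = (2*k**3 + 2*k**2 - 4*k - 3)/3**k

Ratio r(k) = (2*k**3 + 5*k**2 - 5*k - 11)/(3*(2*k**3 - k**2 - 9*k - 3)).
Take A(k)=1/3, B(k)=1, C(k)=k**3 - k**2/2 - 9*k/2 - 3/2.
f must satisfy (1/3)·f(k+1) − (1)·f(k) = k**3 - k**2/2 - 9*k/2 - 3/2.
From deg A=0, deg B=0, deg C=3: d=3.
Match coefficients ⇒ f(k) = -3*(2*k**3 + 2*k**2 - 4*k - 3)/4.
Get s_k = R·t_k = (2*k**3 + 2*k**2 - 4*k - 3)/3**k with R(k) = B(k−1)f(k)/C(k) = -3*(2*k**3 + 2*k**2 - 4*k - 3)/(2*(2*k**3 - k**2 - 9*k - 3)).
Check: Δs_k = 2*(-2*k**3 + k**2 + 9*k + 3)/(3*3**k). ✓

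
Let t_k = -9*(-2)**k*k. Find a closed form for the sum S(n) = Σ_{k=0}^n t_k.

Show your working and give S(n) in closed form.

S(n) = -6*(-2)**n*n - 2*(-2)**n + 2

Step 1: r(k) = -2 - 2/k.
Gosper form: A/B · C(k+1)/C(k) with A=-2, B=1, C=k.
Key eq: (-2)·f(k+1) = (1)·f(k) + (k).
Bound: deg f ≤ 1.
Coefficient equations give f(k) = -(3*k - 2)/9.
So s_k = (B(k−1)f/C)·t_k = (-(3*k - 2)/(9*k))·t_k = (-2)**k*(3*k - 2).
s_(k+1) − s_k = -9*(-2)**k*k = t_k.
Evaluate: s_(n+1) = (-2)**(n + 1)*(3*n + 1); subtract s_(0) = -2 ⇒ S(n) = -6*(-2)**n*n - 2*(-2)**n + 2.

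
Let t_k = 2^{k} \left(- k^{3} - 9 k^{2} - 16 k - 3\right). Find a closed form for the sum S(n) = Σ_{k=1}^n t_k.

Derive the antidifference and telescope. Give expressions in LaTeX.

S(n) = - 2 \cdot 2^{n} n^{3} - 12 \cdot 2^{n} n^{2} - 14 \cdot 2^{n} n - 2 \cdot 2^{n} + 2

Step 1: r(k) = 2*(k**3 + 12*k**2 + 37*k + 29)/(k**3 + 9*k**2 + 16*k + 3).
Normal form (A,B,C) = (2, 1, k**3 + 9*k**2 + 16*k + 3).
Set up (2)·f(k+1) − (1)·f(k) − (k**3 + 9*k**2 + 16*k + 3) = 0.
Bound: deg f ≤ 3.
Solving with deg f ≤ 3: f(k) = k**3 + 3*k**2 - 2*k - 1.
R(k) = B(k−1)·f(k)/C(k) = (k**3 + 3*k**2 - 2*k - 1)/(k**3 + 9*k**2 + 16*k + 3); s_k = R·t_k = 2**k*(-k**3 - 3*k**2 + 2*k + 1).
Δs = 2**k*(-k**3 - 9*k**2 - 16*k - 3), as required.
Telescope: S(n) = s_(n+1) − s_(1) = 2**(n + 1)*(-n**3 - 6*n**2 - 7*n - 1) − (-2) = -2*2**n*n**3 - 12*2**n*n**2 - 14*2**n*n - 2*2**n + 2.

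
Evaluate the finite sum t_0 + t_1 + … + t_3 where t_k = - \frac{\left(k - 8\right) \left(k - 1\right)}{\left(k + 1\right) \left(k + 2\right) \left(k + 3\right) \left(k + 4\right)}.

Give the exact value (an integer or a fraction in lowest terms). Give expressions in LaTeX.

Compute t_(k+1)/t_k: get k*(k - 7)*(k + 1)/((k - 8)*(k - 1)*(k + 5)).
Take A(k)=k + 1, B(k)=k + 5, C(k)=k**2 - 9*k + 8.
f must satisfy (k + 1)·f(k+1) − (k + 4)·f(k) = k**2 - 9*k + 8.
Degrees (1,1,2) ⇒ d ≤ 3.
A polynomial solution: f(k) = k*(k**2 + 3*k + 20)/3.
Certificate R = B(k−1)f/C = k*(k + 4)*(k**2 + 3*k + 20)/(3*(k - 8)*(k - 1)) gives s_k = k*(-k**2 - 3*k - 20)/(3*(k**3 + 6*k**2 + 11*k + 6)).
Δs = (-k**2 + 9*k - 8)/(k**4 + 10*k**3 + 35*k**2 + 50*k + 24), as required.
Σ_(k=0)^(3) t_k = s_(4) − s_(0) = -32/105 − (0) = -32/105.

Σ = -32/105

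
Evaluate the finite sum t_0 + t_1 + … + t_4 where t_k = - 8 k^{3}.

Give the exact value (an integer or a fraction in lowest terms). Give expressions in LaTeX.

Step 1: r(k) = (k + 1)**3/k**3.
Gosper form: A/B · C(k+1)/C(k) with A=1, B=1, C=k**3.
Solve (1)·f(k+1) − (1)·f(k) = k**3.
Bound: deg f ≤ 4.
A polynomial solution: f(k) = k**2*(k - 1)**2/4.
Certificate R = B(k−1)f/C = (k - 1)**2/(4*k) gives s_k = 2*k**2*(-k**2 + 2*k - 1).
Verify: -8*k**3 matches t_k.
Evaluate s at k=5 and k=0: -800 and 0; difference -800.

Σ = -800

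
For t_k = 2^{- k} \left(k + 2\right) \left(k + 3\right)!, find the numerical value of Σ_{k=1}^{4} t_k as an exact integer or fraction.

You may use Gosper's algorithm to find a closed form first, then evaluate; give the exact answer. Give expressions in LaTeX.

Σ = 2496

The ratio is (k + 3)*(k + 4)/(2*(k + 2)).
A = k/2 + 2, B = 1, C = k + 2.
Set up (k/2 + 2)·f(k+1) − (1)·f(k) − (k + 2) = 0.
d = 0 from the (1,0,1) case.
Match coefficients ⇒ f(k) = 2.
So s_k = (B(k−1)f/C)·t_k = (2/(k + 2))·t_k = 2**(1 - k)*factorial(k + 3).
Δs = (k + 2)*factorial(k + 3)/2**k, as required.
Sum = s_(5) − s_(1); s_(5) = 2520, s_(1) = 24 ⇒ 2496.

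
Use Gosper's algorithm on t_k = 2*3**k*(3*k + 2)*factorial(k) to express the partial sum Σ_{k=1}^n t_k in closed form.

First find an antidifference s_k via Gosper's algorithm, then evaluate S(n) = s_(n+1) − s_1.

S(n) = 6*3**n*factorial(n + 1) - 6

Ratio r(k) = 3*(k + 1)*(3*k + 5)/(3*k + 2).
Factor: A=3*k + 3; B=1; C=k + 2/3.
Need (3*k + 3)·f(k+1) − (1)·f(k) = k + 2/3.
deg f ≤ 0 (via 1,0,1).
Solving with deg f ≤ 0: f(k) = 1/3.
R(k) = B(k−1)·f(k)/C(k) = 1/(3*k + 2); s_k = R·t_k = 2*3**k*factorial(k).
s_(k+1) − s_k = 2*3**k*(3*k + 2)*factorial(k) = t_k.
Σ_(k=1)^n t_k = s_(n+1) − s_(1) = (6*3**n*factorial(n + 1)) − (6), i.e. 6*3**n*factorial(n + 1) - 6.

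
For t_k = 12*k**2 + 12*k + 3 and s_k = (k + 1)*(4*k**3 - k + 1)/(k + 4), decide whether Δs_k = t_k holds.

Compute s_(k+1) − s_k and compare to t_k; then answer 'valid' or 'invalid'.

s_(k+1) = -(k + 2)*(k - 4*(k + 1)**3)/(k + 5)
s_(k+1) − s_k = 3*(4*k**4 + 32*k**3 + 57*k**2 + 37*k + 9)/(k**2 + 9*k + 20)
(s_(k+1) − s_k) − t_k = 3*(-8*k**3 - 60*k**2 - 52*k - 11)/(k**2 + 9*k + 20)

Invalid: residual 3*(-8*k**3 - 60*k**2 - 52*k - 11)/(k**2 + 9*k + 20) ≠ 0.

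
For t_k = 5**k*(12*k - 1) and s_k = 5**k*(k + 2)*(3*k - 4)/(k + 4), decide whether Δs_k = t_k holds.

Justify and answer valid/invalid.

Invalid: residual 8*5**k*k*(-3*k - 11)/(k**2 + 9*k + 20) ≠ 0.

s_(k+1) = 5**(k + 1)*(k + 3)*(3*k - 1)/(k + 5)
s_(k+1) − s_k = 5**k*(12*k**3 + 83*k**2 + 143*k - 20)/(k**2 + 9*k + 20)
(s_(k+1) − s_k) − t_k = 8*5**k*k*(-3*k - 11)/(k**2 + 9*k + 20)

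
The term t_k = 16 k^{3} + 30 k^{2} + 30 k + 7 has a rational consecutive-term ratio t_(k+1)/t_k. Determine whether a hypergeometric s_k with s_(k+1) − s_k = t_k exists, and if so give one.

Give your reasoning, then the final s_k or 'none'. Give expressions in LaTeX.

The ratio is (16*k**3 + 78*k**2 + 138*k + 83)/(16*k**3 + 30*k**2 + 30*k + 7).
Normal form (A,B,C) = (1, 1, k**3 + 15*k**2/8 + 15*k/8 + 7/16).
Need (1)·f(k+1) − (1)·f(k) = k**3 + 15*k**2/8 + 15*k/8 + 7/16.
deg f ≤ 4 (via 0,0,3).
Solving with deg f ≤ 4: f(k) = k*(2*k - 1)*(2*k**2 + 2*k + 3)/16.
Get s_k = R·t_k = k*(4*k**3 + 2*k**2 + 4*k - 3) with R(k) = B(k−1)f(k)/C(k) = k*(2*k - 1)*(2*k**2 + 2*k + 3)/(16*k**3 + 30*k**2 + 30*k + 7).
Verify: 16*k**3 + 30*k**2 + 30*k + 7 matches t_k.

s_k = k \left(4 k^{3} + 2 k^{2} + 4 k - 3\right)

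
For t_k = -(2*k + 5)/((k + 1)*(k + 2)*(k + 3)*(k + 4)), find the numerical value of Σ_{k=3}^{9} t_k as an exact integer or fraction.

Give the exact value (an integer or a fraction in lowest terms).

Compute t_(k+1)/t_k: get (k + 1)*(2*k + 7)/((k + 5)*(2*k + 5)).
Factor: A=k + 1; B=k + 5; C=k + 5/2.
Need (k + 1)·f(k+1) − (k + 4)·f(k) = k + 5/2.
Bound: deg f ≤ 3.
Solve for f: f(k) = k*(k + 2)*(k + 4)/6 (degree 3 ≤ 3).
So s_k = (B(k−1)f/C)·t_k = (k*(k + 2)*(k + 4)**2/(3*(2*k + 5)))·t_k = k*(-k - 4)/(3*(k**2 + 4*k + 3)).
s_(k+1) − s_k = (-2*k - 5)/(k**4 + 10*k**3 + 35*k**2 + 50*k + 24) = t_k.
Evaluate s at k=10 and k=3: -140/429 and -7/24; difference -119/3432.

Σ = -119/3432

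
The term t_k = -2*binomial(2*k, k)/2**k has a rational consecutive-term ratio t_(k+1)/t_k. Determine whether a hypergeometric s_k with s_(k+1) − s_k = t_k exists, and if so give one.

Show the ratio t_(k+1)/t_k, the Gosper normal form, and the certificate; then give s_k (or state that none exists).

none — t_k is not Gosper-summable

Compute t_(k+1)/t_k: get (2*k + 1)/(k + 1).
Factor: A=2*k + 1; B=k + 1; C=1.
Solve (2*k + 1)·f(k+1) − (k)·f(k) = 1.
deg f ≤ -1 (via 1,1,0).
d = -1 < 0 ⇒ no nonzero polynomial f; not summable.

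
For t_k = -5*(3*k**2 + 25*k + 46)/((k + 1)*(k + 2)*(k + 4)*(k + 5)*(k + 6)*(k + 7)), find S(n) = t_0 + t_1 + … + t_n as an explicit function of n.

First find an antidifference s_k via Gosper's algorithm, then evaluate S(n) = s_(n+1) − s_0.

t_(k+1)/t_k = (k + 1)*(k + 4)*(25*k + 3*(k + 1)**2 + 71)/((k + 3)*(k + 8)*(3*k**2 + 25*k + 46)).
So A=k + 1 and B=k + 8, with C=k**3 + 34*k**2/3 + 121*k/3 + 46.
Set up (k + 1)·f(k+1) − (k + 7)·f(k) − (k**3 + 34*k**2/3 + 121*k/3 + 46) = 0.
d = 6 from the (1,1,3) case.
A polynomial solution: f(k) = k*(k + 2)*(k + 3)*(k + 5)*(k**2 + 11*k + 34)/72.
Certificate R = B(k−1)f/C = k*(k + 2)*(k + 5)*(k + 7)*(k**2 + 11*k + 34)/(24*(3*k**2 + 25*k + 46)) gives s_k = 5*k*(-k**2 - 11*k - 34)/(24*(k**3 + 11*k**2 + 34*k + 24)).
Check: Δs_k = 5*(-3*k**2 - 25*k - 46)/(k**6 + 25*k**5 + 247*k**4 + 1219*k**3 + 3112*k**2 + 3796*k + 1680). ✓
s_(n+1) = 5*(-n**3 - 14*n**2 - 59*n - 46)/(24*(n**3 + 14*n**2 + 59*n + 70)) and s_(0) = 0, so S(n) = 5*(-n**3 - 14*n**2 - 59*n - 46)/(24*(n**3 + 14*n**2 + 59*n + 70)).

S(n) = 5*(-n**3 - 14*n**2 - 59*n - 46)/(24*(n**3 + 14*n**2 + 59*n + 70))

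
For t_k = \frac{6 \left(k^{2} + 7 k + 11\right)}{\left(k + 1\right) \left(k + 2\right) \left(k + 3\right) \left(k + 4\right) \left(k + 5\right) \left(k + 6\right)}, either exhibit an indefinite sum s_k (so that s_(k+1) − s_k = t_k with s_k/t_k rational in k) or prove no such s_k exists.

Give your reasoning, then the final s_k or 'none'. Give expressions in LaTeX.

s_k = \frac{2 k \left(k^{2} + 9 k + 23\right)}{15 \left(k^{3} + 9 k^{2} + 23 k + 15\right)}

t_(k+1)/t_k = (k + 1)*(7*k + (k + 1)**2 + 18)/((k + 7)*(k**2 + 7*k + 11)).
Take A(k)=k + 1, B(k)=k + 7, C(k)=k**2 + 7*k + 11.
Need (k + 1)·f(k+1) − (k + 6)·f(k) = k**2 + 7*k + 11.
From deg A=1, deg B=1, deg C=2: d=5.
Solve for f: f(k) = k*(k + 2)*(k + 4)*(k**2 + 9*k + 23)/45 (degree 5 ≤ 5).
Get s_k = R·t_k = 2*k*(k**2 + 9*k + 23)/(15*(k**3 + 9*k**2 + 23*k + 15)) with R(k) = B(k−1)f(k)/C(k) = k*(k + 2)*(k + 4)*(k + 6)*(k**2 + 9*k + 23)/(45*(k**2 + 7*k + 11)).
Check: Δs_k = 6*(k**2 + 7*k + 11)/(k**6 + 21*k**5 + 175*k**4 + 735*k**3 + 1624*k**2 + 1764*k + 720). ✓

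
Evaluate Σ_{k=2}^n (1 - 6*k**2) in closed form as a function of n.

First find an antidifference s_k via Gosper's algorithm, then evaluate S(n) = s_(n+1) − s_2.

r(k) = (6*(k + 1)**2 - 1)/(6*k**2 - 1) after simplifying.
Factor: A=1; B=1; C=k**2 - 1/6.
Key eq: (1)·f(k+1) = (1)·f(k) + (k**2 - 1/6).
d = 3 from the (0,0,2) case.
Coefficient equations give f(k) = k**2*(2*k - 3)/6.
Get s_k = R·t_k = k**2*(3 - 2*k) with R(k) = B(k−1)f(k)/C(k) = k**2*(2*k - 3)/(6*k**2 - 1).
Δs = 1 - 6*k**2, as required.
s_(n+1) = -2*n**3 - 3*n**2 + 1 and s_(2) = -4, so S(n) = -2*n**3 - 3*n**2 + 5.

S(n) = -2*n**3 - 3*n**2 + 5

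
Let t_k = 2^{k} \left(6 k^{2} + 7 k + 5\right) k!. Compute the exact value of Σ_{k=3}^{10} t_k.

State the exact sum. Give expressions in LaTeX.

Ratio r(k) = 2*(6*k**3 + 25*k**2 + 37*k + 18)/(6*k**2 + 7*k + 5).
A = 2*k + 2, B = 1, C = k**2 + 7*k/6 + 5/6.
Key eq: (2*k + 2)·f(k+1) = (1)·f(k) + (k**2 + 7*k/6 + 5/6).
Bound: deg f ≤ 1.
Solving with deg f ≤ 1: f(k) = (3*k - 1)/6.
Certificate R = B(k−1)f/C = (3*k - 1)/(6*k**2 + 7*k + 5) gives s_k = 2**k*(3*k - 1)*factorial(k).
s_(k+1) − s_k = 2**k*(6*k**2 + 7*k + 5)*factorial(k) = t_k.
Sum = s_(11) − s_(3); s_(11) = 2615987404800, s_(3) = 384 ⇒ 2615987404416.

Σ = 2615987404416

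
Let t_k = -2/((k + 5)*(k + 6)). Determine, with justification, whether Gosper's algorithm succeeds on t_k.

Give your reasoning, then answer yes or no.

The ratio is (k + 5)/(k + 7).
A = k + 5, B = k + 7, C = 1.
Key eq: (k + 5)·f(k+1) = (k + 6)·f(k) + (1).
deg f ≤ 1 (via 1,1,0).
A polynomial solution: f(k) = k/5.
Then R = B(k−1)f/C = k*(k + 6)/5, so s_k = R(k)·t_k = -2*k/(5*k + 25).
Δs = -2/(k**2 + 11*k + 30), as required.

Yes. s_k = -2*k/(5*k + 25).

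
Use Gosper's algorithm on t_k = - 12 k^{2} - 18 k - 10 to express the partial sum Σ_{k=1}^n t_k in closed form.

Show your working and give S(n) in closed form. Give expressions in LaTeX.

S(n) = n \left(- 4 n^{2} - 15 n - 21\right)

The ratio is (6*k**2 + 21*k + 20)/(6*k**2 + 9*k + 5).
Factor: A=1; B=1; C=k**2 + 3*k/2 + 5/6.
Key eq: (1)·f(k+1) = (1)·f(k) + (k**2 + 3*k/2 + 5/6).
From deg A=0, deg B=0, deg C=2: d=3.
Solve for f: f(k) = k*(4*k**2 + 3*k + 3)/12 (degree 3 ≤ 3).
Then R = B(k−1)f/C = k*(4*k**2 + 3*k + 3)/(2*(6*k**2 + 9*k + 5)), so s_k = R(k)·t_k = k*(-4*k**2 - 3*k - 3).
Δs = -12*k**2 - 18*k - 10, as required.
s_(n+1) = -4*n**3 - 15*n**2 - 21*n - 10 and s_(1) = -10, so S(n) = n*(-4*n**2 - 15*n - 21).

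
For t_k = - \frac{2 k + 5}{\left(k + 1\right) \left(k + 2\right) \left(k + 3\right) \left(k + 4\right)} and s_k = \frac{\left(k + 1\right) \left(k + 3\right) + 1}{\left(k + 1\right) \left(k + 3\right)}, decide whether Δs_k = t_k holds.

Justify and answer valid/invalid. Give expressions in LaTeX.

Valid: the claim telescopes to t_k.

s_(k+1) = ((k + 2)*(k + 4) + 1)/((k + 2)*(k + 4))
s_(k+1) − s_k = (-2*k - 5)/(k**4 + 10*k**3 + 35*k**2 + 50*k + 24)
(s_(k+1) − s_k) − t_k = 0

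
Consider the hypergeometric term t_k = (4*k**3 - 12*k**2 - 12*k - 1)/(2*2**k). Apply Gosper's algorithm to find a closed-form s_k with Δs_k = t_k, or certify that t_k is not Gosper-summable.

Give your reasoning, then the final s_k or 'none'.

s_k = (-4*k**3 - 3)/2**k

Ratio r(k) = (4*k**3 - 24*k - 21)/(2*(4*k**3 - 12*k**2 - 12*k - 1)).
Gosper form: A/B · C(k+1)/C(k) with A=1/2, B=1, C=k**3 - 3*k**2 - 3*k - 1/4.
Solve (1/2)·f(k+1) − (1)·f(k) = k**3 - 3*k**2 - 3*k - 1/4.
Bound: deg f ≤ 3.
Solve for f: f(k) = -(4*k**3 + 3)/2 (degree 3 ≤ 3).
R(k) = B(k−1)·f(k)/C(k) = -2*(4*k**3 + 3)/(4*k**3 - 12*k**2 - 12*k - 1); s_k = R·t_k = (-4*k**3 - 3)/2**k.
Verify: (8*k**3 - 4*(k + 1)**3 + 3)/(2*2**k) matches t_k.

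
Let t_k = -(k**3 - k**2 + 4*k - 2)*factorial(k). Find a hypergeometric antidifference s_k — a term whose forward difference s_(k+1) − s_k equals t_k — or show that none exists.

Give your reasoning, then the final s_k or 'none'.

The ratio is (k + 1)*(4*k + (k + 1)**3 - (k + 1)**2 + 2)/(k**3 - k**2 + 4*k - 2).
Take A(k)=k + 1, B(k)=1, C(k)=k**3 - k**2 + 4*k - 2.
Set up (k + 1)·f(k+1) − (1)·f(k) − (k**3 - k**2 + 4*k - 2) = 0.
deg f ≤ 2 (via 1,0,3).
Coefficient equations give f(k) = k**2 - 3*k + 4.
R(k) = B(k−1)·f(k)/C(k) = (k**2 - 3*k + 4)/(k**3 - k**2 + 4*k - 2); s_k = R·t_k = -(k**2 - 3*k + 4)*factorial(k).
Δs = -(k**3 - k**2 + 4*k - 2)*factorial(k), as required.

s_k = -(k**2 - 3*k + 4)*factorial(k)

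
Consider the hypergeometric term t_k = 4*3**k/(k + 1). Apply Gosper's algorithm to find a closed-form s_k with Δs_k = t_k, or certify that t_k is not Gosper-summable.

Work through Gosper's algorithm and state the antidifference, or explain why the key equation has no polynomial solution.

t_(k+1)/t_k = 3*(k + 1)/(k + 2).
So A=3*k + 3 and B=k + 2, with C=1.
Solve (3*k + 3)·f(k+1) − (k + 1)·f(k) = 1.
From deg A=1, deg B=1, deg C=0: d=-1.
Negative degree bound (-1): no f exists, t_k not Gosper-summable.

not Gosper-summable; s_k does not exist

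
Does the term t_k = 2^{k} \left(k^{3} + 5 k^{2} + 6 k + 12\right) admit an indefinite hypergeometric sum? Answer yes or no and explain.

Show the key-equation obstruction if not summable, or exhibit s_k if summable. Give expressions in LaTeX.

The ratio is 2*(k**3 + 8*k**2 + 19*k + 24)/(k**3 + 5*k**2 + 6*k + 12).
Take A(k)=2, B(k)=1, C(k)=k**3 + 5*k**2 + 6*k + 12.
Set up (2)·f(k+1) − (1)·f(k) − (k**3 + 5*k**2 + 6*k + 12) = 0.
Degrees (0,0,3) ⇒ d ≤ 3.
Solve for f: f(k) = k**3 - k**2 + 4*k + 4 (degree 3 ≤ 3).
R(k) = B(k−1)·f(k)/C(k) = (k**3 - k**2 + 4*k + 4)/(k**3 + 5*k**2 + 6*k + 12); s_k = R·t_k = 2**k*(k**3 - k**2 + 4*k + 4).
s_(k+1) − s_k = 2**k*(k**3 + 5*k**2 + 6*k + 12) = t_k.

Yes. s_k = 2^{k} \left(k^{3} - k^{2} + 4 k + 4\right).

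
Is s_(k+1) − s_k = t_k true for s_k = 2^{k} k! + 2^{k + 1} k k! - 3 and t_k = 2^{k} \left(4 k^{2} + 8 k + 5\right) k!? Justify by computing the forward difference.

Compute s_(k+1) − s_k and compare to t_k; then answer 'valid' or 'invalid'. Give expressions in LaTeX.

valid; difference matches t_k

s_(k+1) = 4*2**k*k**2*factorial(k) + 10*2**k*k*factorial(k) + 6*2**k*factorial(k) - 3
s_(k+1) − s_k = 2**k*(4*k**2 + 8*k + 5)*factorial(k)
(s_(k+1) − s_k) − t_k = 0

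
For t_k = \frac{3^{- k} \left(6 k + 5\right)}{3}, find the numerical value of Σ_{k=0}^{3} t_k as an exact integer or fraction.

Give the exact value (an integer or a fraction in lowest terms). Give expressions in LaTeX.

Step 1: r(k) = (6*k + 11)/(3*(6*k + 5)).
Gosper form: A/B · C(k+1)/C(k) with A=1/3, B=1, C=k + 5/6.
f must satisfy (1/3)·f(k+1) − (1)·f(k) = k + 5/6.
deg f ≤ 1 (via 0,0,1).
Solving with deg f ≤ 1: f(k) = -(3*k + 4)/2.
Get s_k = R·t_k = (-3*k - 4)/3**k with R(k) = B(k−1)f(k)/C(k) = -3*(3*k + 4)/(6*k + 5).
Verify: (6*k + 5)/(3*3**k) matches t_k.
Telescoping: Σ = s_(4) − s_(0) = -16/81 − (-4) = 308/81.

Σ = 308/81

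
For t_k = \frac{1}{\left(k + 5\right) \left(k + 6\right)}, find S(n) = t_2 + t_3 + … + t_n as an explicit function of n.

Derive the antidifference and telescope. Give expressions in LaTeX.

S(n) = \frac{n - 1}{7 \left(n + 6\right)}

Ratio r(k) = (k + 5)/(k + 7).
Factor: A=k + 5; B=k + 7; C=1.
Solve (k + 5)·f(k+1) − (k + 6)·f(k) = 1.
Bound: deg f ≤ 1.
Match coefficients ⇒ f(k) = k/5.
So s_k = (B(k−1)f/C)·t_k = (k*(k + 6)/5)·t_k = k/(5*(k + 5)).
Verify: 1/(k**2 + 11*k + 30) matches t_k.
Telescope: S(n) = s_(n+1) − s_(2) = (n + 1)/(5*(n + 6)) − (2/35) = (n - 1)/(7*(n + 6)).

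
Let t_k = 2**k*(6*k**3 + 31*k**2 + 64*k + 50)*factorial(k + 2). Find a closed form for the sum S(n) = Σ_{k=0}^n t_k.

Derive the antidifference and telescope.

S(n) = 6*2**n*n**2*factorial(n + 3) + 16*2**n*n*factorial(n + 3) + 18*2**n*factorial(n + 3) - 8

Ratio r(k) = 2*(6*k**4 + 67*k**3 + 291*k**2 + 583*k + 453)/(6*k**3 + 31*k**2 + 64*k + 50).
Normal form (A,B,C) = (2*k + 6, 1, k**3 + 31*k**2/6 + 32*k/3 + 25/3).
f must satisfy (2*k + 6)·f(k+1) − (1)·f(k) = k**3 + 31*k**2/6 + 32*k/3 + 25/3.
From deg A=1, deg B=0, deg C=3: d=2.
A polynomial solution: f(k) = (3*k**2 + 2*k + 4)/6.
So s_k = (B(k−1)f/C)·t_k = ((3*k**2 + 2*k + 4)/(6*k**3 + 31*k**2 + 64*k + 50))·t_k = 2**k*(3*k**2 + 2*k + 4)*factorial(k + 2).
s_(k+1) − s_k = 2**k*(6*k**3 + 31*k**2 + 64*k + 50)*factorial(k + 2) = t_k.
Σ_(k=0)^n t_k = s_(n+1) − s_(0) = (2**(n + 1)*(3*n**2 + 8*n + 9)*factorial(n + 3)) − (8), i.e. 6*2**n*n**2*factorial(n + 3) + 16*2**n*n*factorial(n + 3) + 18*2**n*factorial(n + 3) - 8.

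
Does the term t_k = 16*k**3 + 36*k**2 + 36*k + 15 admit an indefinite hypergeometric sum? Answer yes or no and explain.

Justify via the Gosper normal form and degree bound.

t_(k+1)/t_k = (16*k**3 + 84*k**2 + 156*k + 103)/(16*k**3 + 36*k**2 + 36*k + 15).
Gosper form: A/B · C(k+1)/C(k) with A=1, B=1, C=k**3 + 9*k**2/4 + 9*k/4 + 15/16.
f must satisfy (1)·f(k+1) − (1)·f(k) = k**3 + 9*k**2/4 + 9*k/4 + 15/16.
deg f ≤ 4 (via 0,0,3).
Solve for f: f(k) = k*(4*k**3 + 4*k**2 + 4*k + 3)/16 (degree 4 ≤ 4).
So s_k = (B(k−1)f/C)·t_k = (k*(4*k**3 + 4*k**2 + 4*k + 3)/(16*k**3 + 36*k**2 + 36*k + 15))·t_k = k*(4*k**3 + 4*k**2 + 4*k + 3).
Δs = 16*k**3 + 36*k**2 + 36*k + 15, as required.

Yes. s_k = k*(4*k**3 + 4*k**2 + 4*k + 3).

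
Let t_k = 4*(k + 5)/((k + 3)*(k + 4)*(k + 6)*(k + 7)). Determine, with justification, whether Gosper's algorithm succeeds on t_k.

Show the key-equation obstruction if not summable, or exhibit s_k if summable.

Yes. s_k = k*(k + 9)/(9*(k**2 + 9*k + 18)).

The ratio is (k + 3)*(k + 6)**2/((k + 5)**2*(k + 8)).
Take A(k)=k + 3, B(k)=k + 8, C(k)=k**2 + 10*k + 25.
Need (k + 3)·f(k+1) − (k + 7)·f(k) = k**2 + 10*k + 25.
d = 4 from the (1,1,2) case.
Solving with deg f ≤ 4: f(k) = k*(k + 4)*(k + 5)*(k + 9)/36.
So s_k = (B(k−1)f/C)·t_k = (k*(k + 4)*(k + 7)*(k + 9)/(36*(k + 5)))·t_k = k*(k + 9)/(9*(k**2 + 9*k + 18)).
s_(k+1) − s_k = 4*(k + 5)/(k**4 + 20*k**3 + 145*k**2 + 450*k + 504) = t_k.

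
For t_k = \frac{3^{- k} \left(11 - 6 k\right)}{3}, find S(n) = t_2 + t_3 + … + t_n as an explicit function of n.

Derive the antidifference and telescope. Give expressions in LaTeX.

S(n) = 3^{- n - 2} \left(- 2 \cdot 3^{n} + 9 n - 3\right)

Ratio r(k) = (6*k - 5)/(3*(6*k - 11)).
A = 1/3, B = 1, C = k - 11/6.
Solve (1/3)·f(k+1) − (1)·f(k) = k - 11/6.
Degrees (0,0,1) ⇒ d ≤ 1.
A polynomial solution: f(k) = -(3*k - 4)/2.
R(k) = B(k−1)·f(k)/C(k) = -3*(3*k - 4)/(6*k - 11); s_k = R·t_k = (3*k - 4)/3**k.
Verify: (11 - 6*k)/(3*3**k) matches t_k.
Telescope: S(n) = s_(n+1) − s_(2) = 3**(-n - 1)*(3*n - 1) − (2/9) = 3**(-n - 2)*(-2*3**n + 9*n - 3).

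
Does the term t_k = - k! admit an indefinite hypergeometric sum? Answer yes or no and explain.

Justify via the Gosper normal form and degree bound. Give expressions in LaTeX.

t_(k+1)/t_k = k + 1.
Gosper form: A/B · C(k+1)/C(k) with A=k + 1, B=1, C=1.
f must satisfy (k + 1)·f(k+1) − (1)·f(k) = 1.
deg f ≤ -1 (via 1,0,0).
d = -1 < 0 ⇒ no nonzero polynomial f; not summable.

No — t_k has no hypergeometric antidifference.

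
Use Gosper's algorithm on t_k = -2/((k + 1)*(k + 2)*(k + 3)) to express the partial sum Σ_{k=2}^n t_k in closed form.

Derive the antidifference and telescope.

S(n) = (-n**2 - 5*n + 6)/(12*(n**2 + 5*n + 6))

t_(k+1)/t_k = (k + 1)/(k + 4).
So A=k + 1 and B=k + 4, with C=1.
Need (k + 1)·f(k+1) − (k + 3)·f(k) = 1.
Degrees (1,1,0) ⇒ d ≤ 2.
Solve for f: f(k) = k*(k + 3)/4 (degree 2 ≤ 2).
Then R = B(k−1)f/C = k*(k + 3)**2/4, so s_k = R(k)·t_k = k*(-k - 3)/(2*(k + 1)*(k + 2)).
Δs = -2/(k**3 + 6*k**2 + 11*k + 6), as required.
Σ_(k=2)^n t_k = s_(n+1) − s_(2) = ((-n**2 - 5*n - 4)/(2*(n**2 + 5*n + 6))) − (-5/12), i.e. (-n**2 - 5*n + 6)/(12*(n**2 + 5*n + 6)).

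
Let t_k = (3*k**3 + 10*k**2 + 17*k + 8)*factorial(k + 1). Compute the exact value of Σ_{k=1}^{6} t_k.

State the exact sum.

The ratio is (3*k**4 + 25*k**3 + 84*k**2 + 130*k + 76)/(3*k**3 + 10*k**2 + 17*k + 8).
A = k + 2, B = 1, C = k**3 + 10*k**2/3 + 17*k/3 + 8/3.
Set up (k + 2)·f(k+1) − (1)·f(k) − (k**3 + 10*k**2/3 + 17*k/3 + 8/3) = 0.
deg f ≤ 2 (via 1,0,3).
Match coefficients ⇒ f(k) = k*(3*k + 1)/3.
Get s_k = R·t_k = k*(3*k + 1)*factorial(k + 1) with R(k) = B(k−1)f(k)/C(k) = k*(3*k + 1)/(3*k**3 + 10*k**2 + 17*k + 8).
Δs = (3*k**3 + 10*k**2 + 17*k + 8)*factorial(k + 1), as required.
Telescoping: Σ = s_(7) − s_(1) = 6209280 − (8) = 6209272.

Σ = 6209272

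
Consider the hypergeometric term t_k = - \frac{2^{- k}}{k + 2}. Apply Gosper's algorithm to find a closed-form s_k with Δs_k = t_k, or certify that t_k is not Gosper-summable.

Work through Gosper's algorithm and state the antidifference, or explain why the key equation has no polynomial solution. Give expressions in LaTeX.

none (Gosper's algorithm certifies no s_k)

Step 1: r(k) = (k + 2)/(2*(k + 3)).
Take A(k)=k/2 + 1, B(k)=k + 3, C(k)=1.
Key eq: (k/2 + 1)·f(k+1) = (k + 2)·f(k) + (1).
From deg A=1, deg B=1, deg C=0: d=-1.
d = -1 < 0 ⇒ no nonzero polynomial f; not summable.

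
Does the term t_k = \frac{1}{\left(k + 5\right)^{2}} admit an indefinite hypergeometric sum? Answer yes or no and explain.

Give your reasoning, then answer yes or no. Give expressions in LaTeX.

Ratio r(k) = (k + 5)**2/(k + 6)**2.
A = k**2 + 10*k + 25, B = k**2 + 12*k + 36, C = 1.
Solve (k**2 + 10*k + 25)·f(k+1) − (k**2 + 10*k + 25)·f(k) = 1.
From deg A=2, deg B=2, deg C=0: d=0.
Generic f = c0 gives residual -1; -1 = 0 cannot hold, so t_k is not Gosper-summable.

No — key equation has no polynomial f.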